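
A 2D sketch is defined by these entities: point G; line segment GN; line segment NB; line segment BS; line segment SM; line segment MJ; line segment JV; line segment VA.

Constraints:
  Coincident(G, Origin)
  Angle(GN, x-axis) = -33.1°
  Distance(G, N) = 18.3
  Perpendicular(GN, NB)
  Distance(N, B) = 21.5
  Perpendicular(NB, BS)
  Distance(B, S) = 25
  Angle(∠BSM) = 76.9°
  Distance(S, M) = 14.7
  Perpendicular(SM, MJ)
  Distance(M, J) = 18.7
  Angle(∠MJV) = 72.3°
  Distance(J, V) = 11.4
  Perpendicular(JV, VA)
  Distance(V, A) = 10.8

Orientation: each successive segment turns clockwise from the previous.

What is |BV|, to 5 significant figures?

9.2966

G is at the origin; GN runs at -33.1° with length 18.3, so N = (15.330, -9.9937). GN is perpendicular to NB, so NB runs at -123.10°; with |NB| = 21.5, B = (3.5891, -28.005). The perpendicularity gives BS at right angles to NB, so BS runs at 146.90°; with |BS| = 25.0, S = (-17.354, -14.352). ∠BSM = 76.9° gives SM at 43.800° from the x-axis; with |SM| = 14.7, M = (-6.7440, -4.1776). SM is perpendicular to MJ, so MJ runs at -46.200°; with |MJ| = 18.7, J = (6.1990, -17.674). ∠MJV = 72.3° gives JV at -153.90° from the x-axis; with |JV| = 11.4, V = (-4.0385, -22.690). Then |BV| = |V − B| = 9.2966.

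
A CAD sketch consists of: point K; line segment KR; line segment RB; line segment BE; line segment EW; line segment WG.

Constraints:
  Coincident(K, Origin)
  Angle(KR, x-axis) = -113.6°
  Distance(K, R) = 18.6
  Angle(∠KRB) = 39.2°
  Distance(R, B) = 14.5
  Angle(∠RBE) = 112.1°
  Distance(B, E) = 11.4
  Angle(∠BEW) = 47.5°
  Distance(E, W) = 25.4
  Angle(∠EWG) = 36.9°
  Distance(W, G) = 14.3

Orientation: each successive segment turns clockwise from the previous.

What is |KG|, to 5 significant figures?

15.224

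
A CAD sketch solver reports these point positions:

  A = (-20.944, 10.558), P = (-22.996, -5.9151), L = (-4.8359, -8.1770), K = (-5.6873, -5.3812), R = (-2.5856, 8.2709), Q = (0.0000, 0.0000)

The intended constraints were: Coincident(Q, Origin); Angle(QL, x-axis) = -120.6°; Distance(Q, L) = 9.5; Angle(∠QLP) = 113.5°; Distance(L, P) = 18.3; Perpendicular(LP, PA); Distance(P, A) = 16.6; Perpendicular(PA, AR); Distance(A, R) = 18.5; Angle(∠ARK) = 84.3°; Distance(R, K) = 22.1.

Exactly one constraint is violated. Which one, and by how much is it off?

Distance(R, K) = 22.1 — off by 8.10.

Q = (0.00, 0.00) ✓; QL at -120.6° ✓; |QL| = 9.500 ✓; ∠QLP = 113.5° ✓; |LP| = 18.30 ✓; ∠(LP, PA) = 90.00° ✓; |PA| = 16.60 ✓; ∠(PA, AR) = 90.00° ✓; |AR| = 18.50 ✓; ∠ARK = 84.30° ✓; |RK| = 14.00 ✗.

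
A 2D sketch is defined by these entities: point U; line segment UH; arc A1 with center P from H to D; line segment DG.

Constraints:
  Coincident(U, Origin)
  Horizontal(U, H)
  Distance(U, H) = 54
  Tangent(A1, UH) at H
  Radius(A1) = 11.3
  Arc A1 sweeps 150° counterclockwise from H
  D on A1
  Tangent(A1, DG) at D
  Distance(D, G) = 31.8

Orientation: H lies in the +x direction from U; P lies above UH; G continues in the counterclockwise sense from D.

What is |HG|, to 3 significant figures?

43.0

On A1, H sits at bearing -90° from P; a 150° counterclockwise sweep puts D at bearing 60°, so D = P + 11.3·(cos 60°, sin 60°) = (59.6, 21.1). A1 meets DG tangentially, so PD is at right angles to DG, so DG runs along (−sin 60°, cos 60°); with |DG| = 31.8, G = (32.1, 37.0). Then |HG| = |G − H| = 43.0.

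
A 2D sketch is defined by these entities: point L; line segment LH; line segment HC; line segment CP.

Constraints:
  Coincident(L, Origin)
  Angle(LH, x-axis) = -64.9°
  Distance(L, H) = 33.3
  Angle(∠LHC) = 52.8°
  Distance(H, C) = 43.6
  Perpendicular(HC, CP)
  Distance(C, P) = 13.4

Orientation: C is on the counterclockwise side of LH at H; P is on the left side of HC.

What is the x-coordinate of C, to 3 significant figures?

34.4

L is at the origin; LH runs at -64.9° with length 33.3, so H = 33.3·(cos -64.9°, sin -64.9°) = (14.1, -30.2). ∠LHC = 52.8°, so HC runs at -64.9° + (180° − 52.8°) = 62.3° from the x-axis; with |HC| = 43.6, C = H + 43.6·(cos 62.3°, sin 62.3°) = (34.4, 8.45). So C.x = 34.4.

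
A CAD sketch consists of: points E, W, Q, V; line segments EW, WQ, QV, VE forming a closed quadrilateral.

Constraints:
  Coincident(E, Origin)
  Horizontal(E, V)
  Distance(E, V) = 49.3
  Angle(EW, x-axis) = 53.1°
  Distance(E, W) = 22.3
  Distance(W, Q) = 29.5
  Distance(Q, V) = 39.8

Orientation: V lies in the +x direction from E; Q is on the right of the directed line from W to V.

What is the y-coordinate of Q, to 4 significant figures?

-11.59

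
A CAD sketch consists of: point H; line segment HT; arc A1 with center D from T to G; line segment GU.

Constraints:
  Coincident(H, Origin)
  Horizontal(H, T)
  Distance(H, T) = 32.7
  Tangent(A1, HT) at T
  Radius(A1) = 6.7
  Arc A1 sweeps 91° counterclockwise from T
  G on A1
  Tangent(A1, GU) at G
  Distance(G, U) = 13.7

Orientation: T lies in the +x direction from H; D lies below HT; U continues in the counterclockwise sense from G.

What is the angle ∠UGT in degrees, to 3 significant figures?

134°

H is at the origin; HT is horizontal with |HT| = 32.7 and T on the +x side, so T = (32.7, 0.00). A1 meets HT tangentially, so DT is at right angles to HT, so D = T + (0, -6.7) = (32.7, -6.70). On A1, T sits at bearing 90° from D; a 91° counterclockwise sweep puts G at bearing 181°, so G = D + 6.7·(cos 181°, sin 181°) = (26.0, -6.82). Since A1 is tangent to GU there, DG ⟂ GU, so GU runs along (−sin 181°, cos 181°); with |GU| = 13.7, U = (26.2, -20.5). Then cos ∠UGT = GU·GT / (|GU||GT|), giving 134°.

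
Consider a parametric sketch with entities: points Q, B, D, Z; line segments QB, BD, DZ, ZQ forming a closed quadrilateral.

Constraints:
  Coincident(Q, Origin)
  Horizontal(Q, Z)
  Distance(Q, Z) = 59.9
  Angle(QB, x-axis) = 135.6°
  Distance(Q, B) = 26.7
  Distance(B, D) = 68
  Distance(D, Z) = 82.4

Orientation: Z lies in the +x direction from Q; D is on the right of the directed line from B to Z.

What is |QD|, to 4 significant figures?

48.72

Checks: |QZ| = 59.90 ✓; |QB| = 26.70 ✓; |BD| = 68.00 ✓; |DZ| = 82.40 ✓.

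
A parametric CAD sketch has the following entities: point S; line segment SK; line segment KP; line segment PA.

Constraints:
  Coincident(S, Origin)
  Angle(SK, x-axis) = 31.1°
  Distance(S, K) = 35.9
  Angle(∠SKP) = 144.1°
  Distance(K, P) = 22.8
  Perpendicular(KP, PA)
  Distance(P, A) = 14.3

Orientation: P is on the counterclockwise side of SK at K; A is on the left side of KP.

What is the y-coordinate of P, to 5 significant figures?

39.531

S is at the origin; SK runs at 31.1° with length 35.9, so K = 35.9·(cos 31.1°, sin 31.1°) = (30.740, 18.544). ∠SKP = 144.1°, so KP runs at 31.1° + (180° − 144.1°) = 67.000° from the x-axis; with |KP| = 22.8, P = K + 22.8·(cos 67.000°, sin 67.000°) = (39.649, 39.531). So P.y = 39.531.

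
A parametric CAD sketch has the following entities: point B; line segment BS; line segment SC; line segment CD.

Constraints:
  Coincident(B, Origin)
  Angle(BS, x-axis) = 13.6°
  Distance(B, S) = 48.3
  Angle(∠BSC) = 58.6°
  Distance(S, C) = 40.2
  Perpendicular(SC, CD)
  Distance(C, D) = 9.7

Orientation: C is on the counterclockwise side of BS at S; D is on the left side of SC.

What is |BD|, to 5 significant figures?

34.928

B is at the origin; BS runs at 13.6° with length 48.3, so S = 48.3·(cos 13.6°, sin 13.6°) = (46.946, 11.357). ∠BSC = 58.6°, so SC runs at 13.6° + (180° − 58.6°) = 135.00° from the x-axis; with |SC| = 40.2, C = S + 40.2·(cos 135.00°, sin 135.00°) = (18.520, 39.783). The perpendicularity gives CD at right angles to SC; with |CD| = 9.7 on the left of SC, D = C + 9.7·(-0.70711, -0.70711) = (11.661, 32.924). Then |BD| = |D − B| = 34.928.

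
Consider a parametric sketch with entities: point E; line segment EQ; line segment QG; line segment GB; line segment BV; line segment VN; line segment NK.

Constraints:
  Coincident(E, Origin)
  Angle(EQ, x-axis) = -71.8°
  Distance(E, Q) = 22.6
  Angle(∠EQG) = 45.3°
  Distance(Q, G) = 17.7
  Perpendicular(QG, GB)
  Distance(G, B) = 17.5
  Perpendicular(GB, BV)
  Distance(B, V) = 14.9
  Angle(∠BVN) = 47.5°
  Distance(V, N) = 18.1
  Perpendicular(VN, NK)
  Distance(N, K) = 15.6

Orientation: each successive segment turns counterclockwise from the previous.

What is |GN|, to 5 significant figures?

4.9401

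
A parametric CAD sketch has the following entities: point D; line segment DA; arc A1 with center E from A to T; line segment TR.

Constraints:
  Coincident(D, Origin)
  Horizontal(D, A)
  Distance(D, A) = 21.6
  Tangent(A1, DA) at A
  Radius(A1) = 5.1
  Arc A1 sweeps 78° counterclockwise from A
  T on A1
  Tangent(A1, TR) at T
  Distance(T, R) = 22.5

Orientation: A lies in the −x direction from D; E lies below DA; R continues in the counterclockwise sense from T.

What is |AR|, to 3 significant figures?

27.8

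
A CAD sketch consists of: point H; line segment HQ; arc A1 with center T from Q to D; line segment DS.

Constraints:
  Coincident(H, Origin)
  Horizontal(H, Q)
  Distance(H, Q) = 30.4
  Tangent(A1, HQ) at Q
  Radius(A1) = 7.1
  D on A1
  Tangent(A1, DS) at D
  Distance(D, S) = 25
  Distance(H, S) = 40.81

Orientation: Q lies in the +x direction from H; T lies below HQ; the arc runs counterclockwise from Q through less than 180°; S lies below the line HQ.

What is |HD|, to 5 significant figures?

24.489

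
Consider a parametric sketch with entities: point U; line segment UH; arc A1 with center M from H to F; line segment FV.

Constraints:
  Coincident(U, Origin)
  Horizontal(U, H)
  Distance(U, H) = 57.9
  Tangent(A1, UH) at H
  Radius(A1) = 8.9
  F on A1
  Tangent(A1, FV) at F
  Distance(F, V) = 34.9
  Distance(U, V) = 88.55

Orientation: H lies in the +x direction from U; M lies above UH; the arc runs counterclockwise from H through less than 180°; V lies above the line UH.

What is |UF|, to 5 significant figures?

66.206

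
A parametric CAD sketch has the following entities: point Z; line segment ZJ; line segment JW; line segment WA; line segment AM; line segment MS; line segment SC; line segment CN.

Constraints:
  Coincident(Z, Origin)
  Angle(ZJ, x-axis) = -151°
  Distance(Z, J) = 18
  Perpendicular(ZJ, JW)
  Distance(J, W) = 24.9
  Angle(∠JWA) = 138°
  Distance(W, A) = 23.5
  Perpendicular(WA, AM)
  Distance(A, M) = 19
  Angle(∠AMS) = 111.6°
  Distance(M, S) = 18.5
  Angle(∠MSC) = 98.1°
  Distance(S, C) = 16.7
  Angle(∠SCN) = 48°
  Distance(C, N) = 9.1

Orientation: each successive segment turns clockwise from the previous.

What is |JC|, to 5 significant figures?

17.376

Z is at the origin; ZJ runs at -151.0° with length 18.0, so J = (-15.743, -8.7266). ZJ is perpendicular to JW, so JW runs at 119.00°; with |JW| = 24.9, W = (-27.815, 13.051). ∠JWA = 138.0° gives WA at 77.000° from the x-axis; with |WA| = 23.5, A = (-22.529, 35.949). WA is perpendicular to AM, so AM runs at -13.000°; with |AM| = 19.0, M = (-4.0155, 31.675). ∠AMS = 111.6° gives MS at -81.400° from the x-axis; with |MS| = 18.5, S = (-1.2491, 13.383). ∠MSC = 98.1° gives SC at -163.30° from the x-axis; with |SC| = 16.7, C = (-17.245, 8.5842). Then |JC| = |C − J| = 17.376.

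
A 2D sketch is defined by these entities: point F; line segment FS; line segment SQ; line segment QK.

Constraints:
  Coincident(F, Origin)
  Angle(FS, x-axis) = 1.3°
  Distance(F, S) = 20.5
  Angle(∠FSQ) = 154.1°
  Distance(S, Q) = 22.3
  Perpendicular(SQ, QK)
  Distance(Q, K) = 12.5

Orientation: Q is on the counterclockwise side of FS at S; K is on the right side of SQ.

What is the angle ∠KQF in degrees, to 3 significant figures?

102°

F is at the origin; FS runs at 1.3° with length 20.5, so S = 20.5·(cos 1.3°, sin 1.3°) = (20.5, 0.465). ∠FSQ = 154.1°, so SQ runs at 1.3° + (180° − 154.1°) = 27.2° from the x-axis; with |SQ| = 22.3, Q = S + 22.3·(cos 27.2°, sin 27.2°) = (40.3, 10.7). SQ is perpendicular to QK; with |QK| = 12.5 on the right of SQ, K = Q + 12.5·(0.457, -0.889) = (46.0, -0.459). Then cos ∠KQF = QK·QF / (|QK||QF|), giving 102°.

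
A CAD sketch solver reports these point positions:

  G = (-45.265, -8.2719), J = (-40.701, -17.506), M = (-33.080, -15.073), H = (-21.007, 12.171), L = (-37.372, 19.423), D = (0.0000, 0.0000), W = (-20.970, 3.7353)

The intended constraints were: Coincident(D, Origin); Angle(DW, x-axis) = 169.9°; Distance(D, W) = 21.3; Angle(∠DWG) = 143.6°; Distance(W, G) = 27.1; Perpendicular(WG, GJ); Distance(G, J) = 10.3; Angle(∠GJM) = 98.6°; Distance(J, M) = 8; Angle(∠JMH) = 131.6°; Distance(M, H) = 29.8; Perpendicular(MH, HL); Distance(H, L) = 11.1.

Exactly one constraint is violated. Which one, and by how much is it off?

Distance(H, L) = 11.1 — off by 6.80.

D = (0.00, 0.00) ✓; DW at 169.9° ✓; |DW| = 21.30 ✓; ∠DWG = 143.6° ✓; |WG| = 27.10 ✓; ∠(WG, GJ) = 90.00° ✓; |GJ| = 10.30 ✓; ∠GJM = 98.60° ✓; |JM| = 8.000 ✓; ∠JMH = 131.6° ✓; |MH| = 29.80 ✓; ∠(MH, HL) = 90.00° ✓; |HL| = 17.90 ✗.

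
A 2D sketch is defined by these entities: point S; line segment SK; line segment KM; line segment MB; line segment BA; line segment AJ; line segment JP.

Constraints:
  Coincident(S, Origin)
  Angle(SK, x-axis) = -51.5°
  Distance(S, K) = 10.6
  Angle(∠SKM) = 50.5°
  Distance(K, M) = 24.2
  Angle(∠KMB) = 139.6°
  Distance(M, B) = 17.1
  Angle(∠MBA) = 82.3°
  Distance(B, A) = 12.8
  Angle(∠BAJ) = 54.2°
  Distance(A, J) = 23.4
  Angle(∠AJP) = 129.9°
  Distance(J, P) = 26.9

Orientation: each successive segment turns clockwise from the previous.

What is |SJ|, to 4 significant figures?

21.92

S is at the origin; SK runs at -51.5° with length 10.6, so K = (6.599, -8.296). ∠SKM = 50.5° gives KM at 179.0° from the x-axis; with |KM| = 24.2, M = (-17.60, -7.873). ∠KMB = 139.6° gives MB at 138.6° from the x-axis; with |MB| = 17.1, B = (-30.42, 3.435). ∠MBA = 82.3° gives BA at 40.90° from the x-axis; with |BA| = 12.8, A = (-20.75, 11.82). ∠BAJ = 54.2° gives AJ at -84.90° from the x-axis; with |AJ| = 23.4, J = (-18.67, -11.49). Then |SJ| = |J − S| = 21.92.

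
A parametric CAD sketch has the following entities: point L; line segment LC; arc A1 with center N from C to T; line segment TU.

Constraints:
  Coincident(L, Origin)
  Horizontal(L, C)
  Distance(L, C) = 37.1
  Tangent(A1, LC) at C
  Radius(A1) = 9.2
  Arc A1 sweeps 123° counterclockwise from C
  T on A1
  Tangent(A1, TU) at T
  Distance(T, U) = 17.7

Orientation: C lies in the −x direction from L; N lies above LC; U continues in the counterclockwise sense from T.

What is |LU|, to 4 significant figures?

48.65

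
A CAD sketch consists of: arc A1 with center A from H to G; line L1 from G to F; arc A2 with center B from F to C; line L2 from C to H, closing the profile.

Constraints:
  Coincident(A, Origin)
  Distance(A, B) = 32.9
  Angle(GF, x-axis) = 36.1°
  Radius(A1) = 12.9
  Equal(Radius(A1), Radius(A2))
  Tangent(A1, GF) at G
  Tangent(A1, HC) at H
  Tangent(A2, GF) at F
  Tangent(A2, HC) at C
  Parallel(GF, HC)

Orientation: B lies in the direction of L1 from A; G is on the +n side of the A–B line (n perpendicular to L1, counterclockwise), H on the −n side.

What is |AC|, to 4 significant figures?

35.34

The slot axis is L1's direction at 36.1°, so u = (cos 36.1°, sin 36.1°) = (0.8080, 0.5892) and n = (−sin 36.1°, cos 36.1°) = (-0.5892, 0.8080). A is at the origin and B lies 32.9 along u from A, so B = 32.9·u = (26.58, 19.38). Tangency of A1 to both parallel lines with radius 12.9 puts G and H at A ± 12.9·n: G = (-7.601, 10.42), H = (7.601, -10.42). Equal radii place F and C the same way about B: F = B + 12.9·n = (18.98, 29.81), C = B − 12.9·n = (34.18, 8.961). Then |AC| = |C − A| = 35.34.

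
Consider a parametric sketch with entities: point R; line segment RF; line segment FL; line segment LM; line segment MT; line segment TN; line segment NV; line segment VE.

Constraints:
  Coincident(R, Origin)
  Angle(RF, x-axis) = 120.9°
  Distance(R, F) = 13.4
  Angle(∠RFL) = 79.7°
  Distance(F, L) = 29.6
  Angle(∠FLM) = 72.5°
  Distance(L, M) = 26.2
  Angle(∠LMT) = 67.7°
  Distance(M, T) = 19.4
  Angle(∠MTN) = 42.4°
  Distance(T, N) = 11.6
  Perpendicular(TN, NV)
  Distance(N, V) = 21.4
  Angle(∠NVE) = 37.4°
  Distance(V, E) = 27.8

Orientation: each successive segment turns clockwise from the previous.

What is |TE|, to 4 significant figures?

5.329

R is at the origin; RF runs at 120.9° with length 13.4, so F = (-6.881, 11.50). ∠RFL = 79.7° gives FL at 20.60° from the x-axis; with |FL| = 29.6, L = (20.83, 21.91). ∠FLM = 72.5° gives LM at -86.90° from the x-axis; with |LM| = 26.2, M = (22.24, -4.249). ∠LMT = 67.7° gives MT at 160.8° from the x-axis; with |MT| = 19.4, T = (3.922, 2.131). ∠MTN = 42.4° gives TN at 23.20° from the x-axis; with |TN| = 11.6, N = (14.58, 6.701). TN is perpendicular to NV, so NV runs at -66.80°; with |NV| = 21.4, V = (23.01, -12.97). ∠NVE = 37.4° gives VE at 150.6° from the x-axis; with |VE| = 27.8, E = (-1.206, 0.6783). Then |TE| = |E − T| = 5.329.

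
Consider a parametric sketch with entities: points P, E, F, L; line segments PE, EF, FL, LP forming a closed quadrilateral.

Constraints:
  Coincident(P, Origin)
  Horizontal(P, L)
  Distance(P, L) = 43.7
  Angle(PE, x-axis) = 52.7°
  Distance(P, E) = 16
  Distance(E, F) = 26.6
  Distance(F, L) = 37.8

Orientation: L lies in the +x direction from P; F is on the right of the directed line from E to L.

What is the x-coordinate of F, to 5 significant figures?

8.5275

P is at the origin; PL is horizontal with |PL| = 43.7 and L in +x, so L = (43.7, 0). PE runs at 52.7° with |PE| = 16.0, so E = (9.6958, 12.728). F is determined by |EF| = 26.6 and |FL| = 37.8 together: it lies at the intersection of circle(E, 26.6) and circle(L, 37.8). With |EL| = 36.308, the foot of the radical line on EL is 8.2213 from E and the perpendicular offset is √(26.6² − 8.2213²) = 25.298. Taking the right-of-EL solution: F = (8.5275, -13.847).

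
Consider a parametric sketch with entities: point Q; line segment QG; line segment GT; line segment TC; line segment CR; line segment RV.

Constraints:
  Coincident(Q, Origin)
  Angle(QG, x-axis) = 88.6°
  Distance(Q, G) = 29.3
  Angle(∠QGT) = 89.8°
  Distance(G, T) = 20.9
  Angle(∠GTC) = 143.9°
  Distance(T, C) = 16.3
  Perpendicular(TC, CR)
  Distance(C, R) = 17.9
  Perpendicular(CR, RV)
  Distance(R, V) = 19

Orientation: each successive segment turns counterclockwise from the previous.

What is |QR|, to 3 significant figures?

24.0

Q is at the origin; QG runs at 88.6° with length 29.3, so G = (0.716, 29.3). ∠QGT = 89.8° gives GT at 179° from the x-axis; with |GT| = 20.9, T = (-20.2, 29.7). ∠GTC = 143.9° gives TC at -145° from the x-axis; with |TC| = 16.3, C = (-33.5, 20.4). TC ⟂ CR, so CR runs at -55.1°; with |CR| = 17.9, R = (-23.3, 5.72). Then |QR| = |R − Q| = 24.0.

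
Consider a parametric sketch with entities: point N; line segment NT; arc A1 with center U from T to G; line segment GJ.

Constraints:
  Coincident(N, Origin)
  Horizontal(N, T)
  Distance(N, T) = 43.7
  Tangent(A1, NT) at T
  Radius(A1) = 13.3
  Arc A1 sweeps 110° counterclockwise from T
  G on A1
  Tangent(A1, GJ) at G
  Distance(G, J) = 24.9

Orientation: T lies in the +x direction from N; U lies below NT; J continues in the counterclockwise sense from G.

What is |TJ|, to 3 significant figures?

41.4

N is at the origin; N and T share the same y with |NT| = 43.7 and T on the +x side, so T = (43.7, 0.00). Tangency of A1 to NT means the radius UT is perpendicular to NT, so U = T + (0, -13.3) = (43.7, -13.3). On A1, T sits at bearing 90° from U; a 110° counterclockwise sweep puts G at bearing 200°, so G = U + 13.3·(cos 200°, sin 200°) = (31.2, -17.8). Tangency of A1 to GJ means the radius UG is perpendicular to GJ, so GJ runs along (−sin 200°, cos 200°); with |GJ| = 24.9, J = (39.7, -41.2). Then |TJ| = |J − T| = 41.4.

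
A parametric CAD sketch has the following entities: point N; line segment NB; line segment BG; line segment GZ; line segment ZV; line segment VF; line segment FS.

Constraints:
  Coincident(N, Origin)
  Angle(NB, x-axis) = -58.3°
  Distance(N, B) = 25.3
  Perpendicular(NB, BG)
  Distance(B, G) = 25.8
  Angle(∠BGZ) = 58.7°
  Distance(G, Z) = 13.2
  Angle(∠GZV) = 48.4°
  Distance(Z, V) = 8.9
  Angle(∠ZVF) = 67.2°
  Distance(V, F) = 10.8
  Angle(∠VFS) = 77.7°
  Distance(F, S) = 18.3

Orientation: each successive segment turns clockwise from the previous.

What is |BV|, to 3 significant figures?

16.6

N is at the origin; NB runs at -58.3° with length 25.3, so B = (13.3, -21.5). The perpendicularity gives BG at right angles to NB, so BG runs at -148°; with |BG| = 25.8, G = (-8.66, -35.1). ∠BGZ = 58.7° gives GZ at 90.4° from the x-axis; with |GZ| = 13.2, Z = (-8.75, -21.9). ∠GZV = 48.4° gives ZV at -41.2° from the x-axis; with |ZV| = 8.9, V = (-2.05, -27.7). Then |BV| = |V − B| = 16.6.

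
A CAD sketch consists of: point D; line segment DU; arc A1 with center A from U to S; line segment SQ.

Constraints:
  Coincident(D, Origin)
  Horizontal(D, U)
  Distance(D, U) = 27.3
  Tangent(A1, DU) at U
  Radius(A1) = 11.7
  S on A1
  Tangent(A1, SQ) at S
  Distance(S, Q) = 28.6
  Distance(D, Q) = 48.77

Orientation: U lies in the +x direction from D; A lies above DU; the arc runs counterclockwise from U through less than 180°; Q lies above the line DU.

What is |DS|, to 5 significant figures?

41.368

D is at the origin; D and U share the same y with |DU| = 27.3 and U on the +x side, so U = (27.300, 0.0000). Since A1 is tangent to DU there, AU ⟂ DU, so A = U + (0, 11.7) = (27.300, 11.700). Since AS ⟂ SQ (tangency), |AQ| = √(11.7² + 28.6²) = 30.901 regardless of where S sits on A1. So Q lies on both circle(D, 48.77) and circle(A, 30.901); the above-DU intersection is Q = (24.048, 42.429). S is the foot of the tangent from Q: S = (37.602, 17.245).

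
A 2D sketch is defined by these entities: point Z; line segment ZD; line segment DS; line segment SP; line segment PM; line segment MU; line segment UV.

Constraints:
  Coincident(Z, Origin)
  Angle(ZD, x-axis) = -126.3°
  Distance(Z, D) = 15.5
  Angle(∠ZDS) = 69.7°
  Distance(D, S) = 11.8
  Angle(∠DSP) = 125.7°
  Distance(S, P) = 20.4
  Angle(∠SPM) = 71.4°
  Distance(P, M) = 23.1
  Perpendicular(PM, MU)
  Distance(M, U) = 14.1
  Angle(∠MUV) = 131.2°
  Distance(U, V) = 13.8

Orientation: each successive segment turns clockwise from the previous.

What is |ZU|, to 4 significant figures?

9.168

Z is at the origin; ZD runs at -126.3° with length 15.5, so D = (-9.176, -12.49). ∠ZDS = 69.7° gives DS at 123.4° from the x-axis; with |DS| = 11.8, S = (-15.67, -2.641). ∠DSP = 125.7° gives SP at 69.10° from the x-axis; with |SP| = 20.4, P = (-8.394, 16.42). ∠SPM = 71.4° gives PM at -39.50° from the x-axis; with |PM| = 23.1, M = (9.430, 1.724). The perpendicularity gives MU at right angles to PM, so MU runs at -129.5°; with |MU| = 14.1, U = (0.4614, -9.156). Then |ZU| = |U − Z| = 9.168.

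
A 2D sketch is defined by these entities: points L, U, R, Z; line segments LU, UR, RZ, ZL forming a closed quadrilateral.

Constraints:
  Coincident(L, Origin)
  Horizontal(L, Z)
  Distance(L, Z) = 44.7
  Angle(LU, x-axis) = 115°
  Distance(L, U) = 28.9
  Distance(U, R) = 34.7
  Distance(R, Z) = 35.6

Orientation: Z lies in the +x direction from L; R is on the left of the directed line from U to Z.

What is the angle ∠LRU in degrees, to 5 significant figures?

48.429°

L is at the origin; L and Z share the same y with |LZ| = 44.7 and Z in +x, so Z = (44.7, 0). LU runs at 115.0° with |LU| = 28.9, so U = (-12.214, 26.192). R is determined by |UR| = 34.7 and |RZ| = 35.6 together: it lies at the intersection of circle(U, 34.7) and circle(Z, 35.6). With |UZ| = 62.651, the foot of the radical line on UZ is 30.821 from U and the perpendicular offset is √(34.7² − 30.821²) = 15.943. Taking the left-of-UZ solution: R = (22.450, 27.790).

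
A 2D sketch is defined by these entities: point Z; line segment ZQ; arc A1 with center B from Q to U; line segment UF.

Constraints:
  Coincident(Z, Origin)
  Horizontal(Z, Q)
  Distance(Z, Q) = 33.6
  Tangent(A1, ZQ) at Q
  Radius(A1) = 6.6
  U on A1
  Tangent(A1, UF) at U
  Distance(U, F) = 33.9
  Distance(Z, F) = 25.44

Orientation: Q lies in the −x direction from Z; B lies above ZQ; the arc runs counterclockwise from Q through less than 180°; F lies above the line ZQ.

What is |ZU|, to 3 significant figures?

29.1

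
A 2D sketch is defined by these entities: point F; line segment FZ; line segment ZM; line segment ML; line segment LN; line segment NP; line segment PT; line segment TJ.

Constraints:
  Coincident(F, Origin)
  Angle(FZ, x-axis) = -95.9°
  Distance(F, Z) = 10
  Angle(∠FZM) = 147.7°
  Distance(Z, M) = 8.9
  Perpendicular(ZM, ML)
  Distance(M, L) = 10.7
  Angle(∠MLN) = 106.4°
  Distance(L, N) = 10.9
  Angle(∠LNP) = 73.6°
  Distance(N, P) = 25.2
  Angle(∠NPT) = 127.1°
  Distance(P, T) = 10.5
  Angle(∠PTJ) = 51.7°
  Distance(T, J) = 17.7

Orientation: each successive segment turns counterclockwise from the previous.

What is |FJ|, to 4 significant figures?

15.85

F is at the origin; FZ runs at -95.9° with length 10.0, so Z = (-1.028, -9.947). ∠FZM = 147.7° gives ZM at -63.60° from the x-axis; with |ZM| = 8.9, M = (2.929, -17.92). ZM is perpendicular to ML, so ML runs at 26.40°; with |ML| = 10.7, L = (12.51, -13.16). ∠MLN = 106.4° gives LN at 100.0° from the x-axis; with |LN| = 10.9, N = (10.62, -2.427). ∠LNP = 73.6° gives NP at -153.6° from the x-axis; with |NP| = 25.2, P = (-11.95, -13.63). ∠NPT = 127.1° gives PT at -100.7° from the x-axis; with |PT| = 10.5, T = (-13.90, -23.95). ∠PTJ = 51.7° gives TJ at 27.60° from the x-axis; with |TJ| = 17.7, J = (1.785, -15.75). Then |FJ| = |J − F| = 15.85.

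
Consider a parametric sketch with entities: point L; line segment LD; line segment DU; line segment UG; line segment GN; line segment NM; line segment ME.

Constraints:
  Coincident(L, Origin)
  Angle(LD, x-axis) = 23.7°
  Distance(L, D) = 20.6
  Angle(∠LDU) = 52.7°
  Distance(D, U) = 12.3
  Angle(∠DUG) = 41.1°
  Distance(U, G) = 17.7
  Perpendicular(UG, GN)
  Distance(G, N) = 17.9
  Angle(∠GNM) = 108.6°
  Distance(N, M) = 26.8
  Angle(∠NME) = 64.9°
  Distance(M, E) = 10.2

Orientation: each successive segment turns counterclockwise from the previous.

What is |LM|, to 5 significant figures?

43.020

L is at the origin; LD runs at 23.7° with length 20.6, so D = (18.863, 8.2801). ∠LDU = 52.7° gives DU at 151.00° from the x-axis; with |DU| = 12.3, U = (8.1048, 14.243). ∠DUG = 41.1° gives UG at -70.100° from the x-axis; with |UG| = 17.7, G = (14.130, -2.3998). UG ⟂ GN, so GN runs at 19.900°; with |GN| = 17.9, N = (30.961, 3.6930). ∠GNM = 108.6° gives NM at 91.300° from the x-axis; with |NM| = 26.8, M = (30.353, 30.486). Then |LM| = |M − L| = 43.020.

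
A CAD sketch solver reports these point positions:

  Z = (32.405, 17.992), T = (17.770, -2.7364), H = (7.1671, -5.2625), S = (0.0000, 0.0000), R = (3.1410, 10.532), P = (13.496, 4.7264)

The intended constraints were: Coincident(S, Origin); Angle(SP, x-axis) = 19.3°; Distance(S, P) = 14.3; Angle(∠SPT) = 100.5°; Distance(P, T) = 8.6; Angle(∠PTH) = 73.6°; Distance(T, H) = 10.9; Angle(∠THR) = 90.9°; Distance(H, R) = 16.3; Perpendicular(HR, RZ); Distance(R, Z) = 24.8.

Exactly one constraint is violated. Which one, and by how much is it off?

Distance(R, Z) = 24.8 — off by 5.40.

S = (0.00, 0.00) ✓; SP at 19.30° ✓; |SP| = 14.30 ✓; ∠SPT = 100.5° ✓; |PT| = 8.600 ✓; ∠PTH = 73.60° ✓; |TH| = 10.90 ✓; ∠THR = 90.90° ✓; |HR| = 16.30 ✓; ∠(HR, RZ) = 90.00° ✓; |RZ| = 30.20 ✗.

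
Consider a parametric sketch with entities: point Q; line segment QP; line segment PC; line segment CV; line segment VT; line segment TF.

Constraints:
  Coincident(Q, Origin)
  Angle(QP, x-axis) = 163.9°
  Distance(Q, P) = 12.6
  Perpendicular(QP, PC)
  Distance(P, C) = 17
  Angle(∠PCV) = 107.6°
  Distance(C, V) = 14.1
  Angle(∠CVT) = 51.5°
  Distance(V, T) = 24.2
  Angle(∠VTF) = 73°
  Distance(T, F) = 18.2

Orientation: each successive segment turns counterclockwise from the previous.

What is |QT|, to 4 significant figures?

7.908

∠PCV = 107.6° gives CV at -33.70° from the x-axis; with |CV| = 14.1, V = (-5.090, -20.66). ∠CVT = 51.5° gives VT at 94.80° from the x-axis; with |VT| = 24.2, T = (-7.115, 3.453). Then |QT| = |T − Q| = 7.908.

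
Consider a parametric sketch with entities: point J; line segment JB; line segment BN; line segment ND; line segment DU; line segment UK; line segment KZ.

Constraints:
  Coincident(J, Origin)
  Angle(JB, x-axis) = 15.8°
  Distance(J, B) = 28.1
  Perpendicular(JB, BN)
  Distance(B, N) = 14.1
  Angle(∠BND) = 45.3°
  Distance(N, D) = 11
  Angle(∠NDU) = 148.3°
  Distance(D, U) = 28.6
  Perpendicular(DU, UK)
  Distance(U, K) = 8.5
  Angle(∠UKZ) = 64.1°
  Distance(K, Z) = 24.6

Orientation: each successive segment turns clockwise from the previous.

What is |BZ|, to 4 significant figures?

11.54

J is at the origin; JB runs at 15.8° with length 28.1, so B = (27.04, 7.651). JB is perpendicular to BN, so BN runs at -74.20°; with |BN| = 14.1, N = (30.88, -5.916). ∠BND = 45.3° gives ND at 151.1° from the x-axis; with |ND| = 11.0, D = (21.25, -0.6001). ∠NDU = 148.3° gives DU at 119.4° from the x-axis; with |DU| = 28.6, U = (7.208, 24.32). The perpendicularity gives UK at right angles to DU, so UK runs at 29.40°; with |UK| = 8.5, K = (14.61, 28.49). ∠UKZ = 64.1° gives KZ at -86.50° from the x-axis; with |KZ| = 24.6, Z = (16.11, 3.935). Then |BZ| = |Z − B| = 11.54.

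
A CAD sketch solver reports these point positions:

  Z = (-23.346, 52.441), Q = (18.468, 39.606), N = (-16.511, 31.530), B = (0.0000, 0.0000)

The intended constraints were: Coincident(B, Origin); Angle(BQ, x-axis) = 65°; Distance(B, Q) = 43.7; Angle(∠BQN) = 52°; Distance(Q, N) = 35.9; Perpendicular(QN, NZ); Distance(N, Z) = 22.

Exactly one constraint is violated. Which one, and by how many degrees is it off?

Perpendicular(QN, NZ) — off by 5.10°.

B = (0.00, 0.00) ✓; BQ at 65.00° ✓; |BQ| = 43.70 ✓; ∠BQN = 52.00° ✓; |QN| = 35.90 ✓; ∠(QN, NZ) = 84.90° ✗; |NZ| = 22.00 ✓.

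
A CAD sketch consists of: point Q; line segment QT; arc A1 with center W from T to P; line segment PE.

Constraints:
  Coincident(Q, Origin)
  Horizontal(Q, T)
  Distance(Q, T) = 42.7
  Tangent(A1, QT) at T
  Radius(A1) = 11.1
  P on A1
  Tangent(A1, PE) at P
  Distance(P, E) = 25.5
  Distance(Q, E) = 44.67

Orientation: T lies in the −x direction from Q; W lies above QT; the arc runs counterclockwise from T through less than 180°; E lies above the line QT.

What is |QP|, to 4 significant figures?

33.11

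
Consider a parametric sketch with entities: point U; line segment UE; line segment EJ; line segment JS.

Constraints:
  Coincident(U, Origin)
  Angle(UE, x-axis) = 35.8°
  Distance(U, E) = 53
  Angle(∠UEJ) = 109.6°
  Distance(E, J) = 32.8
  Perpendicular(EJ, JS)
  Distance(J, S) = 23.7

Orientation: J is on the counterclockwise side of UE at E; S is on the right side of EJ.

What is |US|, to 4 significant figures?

89.33

U is at the origin; UE runs at 35.8° with length 53.0, so E = 53.0·(cos 35.8°, sin 35.8°) = (42.99, 31.00). ∠UEJ = 109.6°, so EJ runs at 35.8° + (180° − 109.6°) = 106.2° from the x-axis; with |EJ| = 32.8, J = E + 32.8·(cos 106.2°, sin 106.2°) = (33.84, 62.50). EJ ⟂ JS; with |JS| = 23.7 on the right of EJ, S = J + 23.7·(0.9603, 0.2790) = (56.59, 69.11). Then |US| = |S − U| = 89.33.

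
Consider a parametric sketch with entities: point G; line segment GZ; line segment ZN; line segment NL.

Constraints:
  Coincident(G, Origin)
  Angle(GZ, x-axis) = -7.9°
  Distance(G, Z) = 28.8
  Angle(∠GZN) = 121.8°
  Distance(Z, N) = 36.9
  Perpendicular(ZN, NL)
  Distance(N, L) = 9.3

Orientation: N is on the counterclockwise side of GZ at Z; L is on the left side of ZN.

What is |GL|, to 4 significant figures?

54.24

G is at the origin; GZ runs at -7.9° with length 28.8, so Z = 28.8·(cos -7.9°, sin -7.9°) = (28.53, -3.958). ∠GZN = 121.8°, so ZN runs at -7.9° + (180° − 121.8°) = 50.30° from the x-axis; with |ZN| = 36.9, N = Z + 36.9·(cos 50.30°, sin 50.30°) = (52.10, 24.43). The perpendicularity gives NL at right angles to ZN; with |NL| = 9.3 on the left of ZN, L = N + 9.3·(-0.7694, 0.6388) = (44.94, 30.37). Then |GL| = |L − G| = 54.24.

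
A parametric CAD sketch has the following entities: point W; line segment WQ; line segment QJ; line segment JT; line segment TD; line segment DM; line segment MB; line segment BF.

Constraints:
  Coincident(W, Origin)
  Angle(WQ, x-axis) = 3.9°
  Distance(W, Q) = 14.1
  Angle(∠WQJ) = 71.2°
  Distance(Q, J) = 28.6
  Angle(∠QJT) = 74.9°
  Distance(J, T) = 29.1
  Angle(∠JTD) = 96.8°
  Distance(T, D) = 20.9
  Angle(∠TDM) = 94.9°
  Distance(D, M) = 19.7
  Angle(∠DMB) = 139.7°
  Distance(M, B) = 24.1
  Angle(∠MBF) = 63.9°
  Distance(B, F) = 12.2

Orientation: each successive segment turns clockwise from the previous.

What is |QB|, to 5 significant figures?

21.770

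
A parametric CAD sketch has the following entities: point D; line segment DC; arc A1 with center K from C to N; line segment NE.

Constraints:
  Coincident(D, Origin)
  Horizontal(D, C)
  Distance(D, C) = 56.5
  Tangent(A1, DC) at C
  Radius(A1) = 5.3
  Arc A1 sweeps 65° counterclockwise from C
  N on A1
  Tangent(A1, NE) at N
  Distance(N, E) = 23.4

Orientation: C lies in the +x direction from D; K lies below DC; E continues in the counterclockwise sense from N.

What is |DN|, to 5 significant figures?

51.787

D is at the origin; DC is horizontal with |DC| = 56.5 and C on the +x side, so C = (56.500, 0.0000). The tangent condition forces KC to be normal to DC, so K = C + (0, -5.3) = (56.500, -5.3000). On A1, C sits at bearing 90° from K; a 65° counterclockwise sweep puts N at bearing 155°, so N = K + 5.3·(cos 155°, sin 155°) = (51.697, -3.0601). Then |DN| = |N − D| = 51.787.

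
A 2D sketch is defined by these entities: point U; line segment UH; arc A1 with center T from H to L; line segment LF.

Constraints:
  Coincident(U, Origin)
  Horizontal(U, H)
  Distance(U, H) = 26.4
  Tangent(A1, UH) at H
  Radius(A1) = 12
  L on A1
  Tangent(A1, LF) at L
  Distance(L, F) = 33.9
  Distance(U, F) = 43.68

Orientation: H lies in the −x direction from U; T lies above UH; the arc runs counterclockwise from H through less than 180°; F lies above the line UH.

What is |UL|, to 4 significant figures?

17.54

U is at the origin; UH is horizontal with |UH| = 26.4 and H on the −x side, so H = (-26.40, 0.000). The tangent condition forces TH to be normal to UH, so T = H + (0, 12) = (-26.40, 12.00). Since TL ⟂ LF (tangency), |TF| = √(12.0² + 33.9²) = 35.96 regardless of where L sits on A1. So F lies on both circle(U, 43.68) and circle(T, 35.96); the above-UH intersection is F = (-8.056, 42.93). L is the foot of the tangent from F: L = (-14.63, 9.674).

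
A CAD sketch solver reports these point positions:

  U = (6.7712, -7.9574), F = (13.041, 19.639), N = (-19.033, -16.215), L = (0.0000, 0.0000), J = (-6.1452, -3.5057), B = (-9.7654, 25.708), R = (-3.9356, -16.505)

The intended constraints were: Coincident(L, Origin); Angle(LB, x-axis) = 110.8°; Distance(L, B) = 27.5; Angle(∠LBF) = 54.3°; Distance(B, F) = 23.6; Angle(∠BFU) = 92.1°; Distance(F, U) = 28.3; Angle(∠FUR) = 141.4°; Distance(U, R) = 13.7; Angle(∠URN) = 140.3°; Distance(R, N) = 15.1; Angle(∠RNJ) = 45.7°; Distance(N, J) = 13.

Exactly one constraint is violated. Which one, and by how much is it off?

Distance(N, J) = 13 — off by 5.10.

L = (0.00, 0.00) ✓; LB at 110.8° ✓; |LB| = 27.50 ✓; ∠LBF = 54.30° ✓; |BF| = 23.60 ✓; ∠BFU = 92.10° ✓; |FU| = 28.30 ✓; ∠FUR = 141.4° ✓; |UR| = 13.70 ✓; ∠URN = 140.3° ✓; |RN| = 15.10 ✓; ∠RNJ = 45.70° ✓; |NJ| = 18.10 ✗.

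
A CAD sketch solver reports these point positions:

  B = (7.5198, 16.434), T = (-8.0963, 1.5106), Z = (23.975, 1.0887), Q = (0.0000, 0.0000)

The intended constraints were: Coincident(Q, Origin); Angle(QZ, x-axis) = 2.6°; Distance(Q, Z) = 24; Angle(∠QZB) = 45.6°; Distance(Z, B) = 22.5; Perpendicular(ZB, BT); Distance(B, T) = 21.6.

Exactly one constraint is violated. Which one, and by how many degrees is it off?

Perpendicular(ZB, BT) — off by 3.30°.

Q = (0.00, 0.00) ✓; QZ at 2.600° ✓; |QZ| = 24.00 ✓; ∠QZB = 45.60° ✓; |ZB| = 22.50 ✓; ∠(ZB, BT) = 86.70° ✗; |BT| = 21.60 ✓.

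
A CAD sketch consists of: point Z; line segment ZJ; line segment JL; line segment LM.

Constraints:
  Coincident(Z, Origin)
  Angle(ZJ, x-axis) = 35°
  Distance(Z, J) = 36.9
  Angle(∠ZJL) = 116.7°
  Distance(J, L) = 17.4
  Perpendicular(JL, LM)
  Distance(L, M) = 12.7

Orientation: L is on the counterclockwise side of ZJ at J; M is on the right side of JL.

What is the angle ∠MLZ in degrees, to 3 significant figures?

134°

∠ZJL = 116.7°, so JL runs at 35.0° + (180° − 116.7°) = 98.3° from the x-axis; with |JL| = 17.4, L = J + 17.4·(cos 98.3°, sin 98.3°) = (27.7, 38.4). JL ⟂ LM; with |LM| = 12.7 on the right of JL, M = L + 12.7·(0.990, 0.144) = (40.3, 40.2). Then cos ∠MLZ = LM·LZ / (|LM||LZ|), giving 134°.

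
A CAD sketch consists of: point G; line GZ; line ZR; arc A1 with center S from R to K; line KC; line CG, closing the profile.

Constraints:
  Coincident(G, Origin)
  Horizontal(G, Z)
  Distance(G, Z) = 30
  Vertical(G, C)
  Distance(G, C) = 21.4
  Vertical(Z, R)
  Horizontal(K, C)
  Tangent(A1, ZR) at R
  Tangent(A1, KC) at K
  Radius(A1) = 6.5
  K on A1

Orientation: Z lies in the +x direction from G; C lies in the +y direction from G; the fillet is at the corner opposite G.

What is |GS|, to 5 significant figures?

27.826

G and C share the same x with |GC| = 21.4 and C on the +y side, so C = (0.0000, 21.400). The virtual corner opposite G is at (30.000, 21.400). Since A1 is tangent to ZR there, SR ⟂ ZR and the tangent condition forces SK to be normal to KC, with radius 6.5, so the center S sits 6.5 in from both sides at S = (23.500, 14.900). Then |GS| = |S − G| = 27.826.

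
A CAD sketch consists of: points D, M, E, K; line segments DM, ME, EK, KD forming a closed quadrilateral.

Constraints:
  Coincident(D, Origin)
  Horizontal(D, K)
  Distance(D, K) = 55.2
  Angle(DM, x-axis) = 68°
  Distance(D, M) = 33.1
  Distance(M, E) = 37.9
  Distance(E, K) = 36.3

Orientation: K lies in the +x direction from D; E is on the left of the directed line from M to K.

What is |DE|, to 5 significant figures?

61.512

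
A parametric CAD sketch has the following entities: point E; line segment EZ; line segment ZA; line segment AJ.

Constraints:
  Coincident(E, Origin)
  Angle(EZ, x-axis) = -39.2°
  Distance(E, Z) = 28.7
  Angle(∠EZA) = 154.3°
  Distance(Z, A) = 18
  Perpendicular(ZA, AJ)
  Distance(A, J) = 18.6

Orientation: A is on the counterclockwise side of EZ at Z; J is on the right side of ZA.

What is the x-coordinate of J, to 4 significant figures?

35.40

E is at the origin; EZ runs at -39.2° with length 28.7, so Z = 28.7·(cos -39.2°, sin -39.2°) = (22.24, -18.14). ∠EZA = 154.3°, so ZA runs at -39.2° + (180° − 154.3°) = -13.50° from the x-axis; with |ZA| = 18.0, A = Z + 18.0·(cos -13.50°, sin -13.50°) = (39.74, -22.34). ZA ⟂ AJ; with |AJ| = 18.6 on the right of ZA, J = A + 18.6·(-0.2334, -0.9724) = (35.40, -40.43). So J.x = 35.40.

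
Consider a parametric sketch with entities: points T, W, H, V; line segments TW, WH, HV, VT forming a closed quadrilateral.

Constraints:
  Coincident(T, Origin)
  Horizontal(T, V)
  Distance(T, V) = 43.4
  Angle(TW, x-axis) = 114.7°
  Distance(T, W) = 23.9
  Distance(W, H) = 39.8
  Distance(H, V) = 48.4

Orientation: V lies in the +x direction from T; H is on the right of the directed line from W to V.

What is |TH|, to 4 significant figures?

17.34

T is at the origin; TV is horizontal with |TV| = 43.4 and V in +x, so V = (43.4, 0). TW runs at 114.7° with |TW| = 23.9, so W = (-9.987, 21.71). H is determined by |WH| = 39.8 and |HV| = 48.4 together: it lies at the intersection of circle(W, 39.8) and circle(V, 48.4). With |WV| = 57.63, the foot of the radical line on WV is 22.24 from W and the perpendicular offset is √(39.8² − 22.24²) = 33.01. Taking the right-of-WV solution: H = (-1.825, -17.24).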